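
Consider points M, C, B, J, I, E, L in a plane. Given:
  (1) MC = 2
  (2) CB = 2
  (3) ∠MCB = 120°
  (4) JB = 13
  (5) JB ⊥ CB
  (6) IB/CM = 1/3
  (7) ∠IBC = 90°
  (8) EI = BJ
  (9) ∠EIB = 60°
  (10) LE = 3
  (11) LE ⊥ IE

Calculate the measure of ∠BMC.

Step 1: By the law of cosines on triangle MCB: MB² = 2² + 2² − 2·2·2·cos(120°) = 12, so MB = 2·√3.
Step 2: By the inverse law of cosines on triangle BMC: cos(∠BMC) = ((2·√3)² + 2² − 2²) / (2·2·√3·2) = 12/13.86 = 0.866, so ∠BMC = 30°.

Therefore, the measure of angle ∠BMC = 30°.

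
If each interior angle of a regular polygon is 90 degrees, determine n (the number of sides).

Each interior angle of a regular n-gon is (n - 2) * 180 / n.
Setting this equal to 90:
(n - 2) * 180 / n = 90
Each exterior angle = 180 - 90 = 90 degrees.
Since exterior angles sum to 360: n = 360 / 90 = 4.

4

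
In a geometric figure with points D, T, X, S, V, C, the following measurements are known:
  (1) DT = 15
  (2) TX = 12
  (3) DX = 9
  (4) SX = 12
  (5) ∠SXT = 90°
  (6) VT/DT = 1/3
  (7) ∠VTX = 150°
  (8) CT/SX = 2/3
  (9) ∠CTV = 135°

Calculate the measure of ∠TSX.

Step 1: By the law of cosines on triangle SXT: ST² = 12² + 12² − 2·12·12·cos(90°) = 288, so ST = 12·√2.
Step 2: By the inverse law of cosines on triangle TSX: cos(∠TSX) = ((12·√2)² + 12² − 12²) / (2·12·√2·12) = 288/407.29 = 0.7071, so ∠TSX = 45°.

Therefore, the measure of angle ∠TSX = 45°.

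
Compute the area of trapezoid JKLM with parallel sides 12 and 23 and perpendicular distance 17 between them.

A trapezoid's area equals the midsegment times the height.
The midsegment is (12 + 23) / 2 = 35/2.
Area = 35/2 * 17 = 595/2.

595/2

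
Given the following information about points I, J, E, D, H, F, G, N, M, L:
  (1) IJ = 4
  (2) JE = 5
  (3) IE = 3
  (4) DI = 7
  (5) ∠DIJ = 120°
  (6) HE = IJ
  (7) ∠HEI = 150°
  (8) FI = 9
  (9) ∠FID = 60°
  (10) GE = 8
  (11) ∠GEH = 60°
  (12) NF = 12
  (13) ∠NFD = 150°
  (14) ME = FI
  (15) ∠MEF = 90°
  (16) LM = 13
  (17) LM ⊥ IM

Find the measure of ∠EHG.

From the given relations: HE = IJ = 4.
Step 1: By the law of cosines on triangle HEG: HG² = 4² + 8² − 2·4·8·cos(60°) = 48, so HG = 4·√3.
Step 2: By the inverse law of cosines on triangle EHG: cos(∠EHG) = (4² + (4·√3)² − 8²) / (2·4·4·√3) = 0/55.43 = 0, so ∠EHG = 90°.

Therefore, the measure of angle ∠EHG = 90°.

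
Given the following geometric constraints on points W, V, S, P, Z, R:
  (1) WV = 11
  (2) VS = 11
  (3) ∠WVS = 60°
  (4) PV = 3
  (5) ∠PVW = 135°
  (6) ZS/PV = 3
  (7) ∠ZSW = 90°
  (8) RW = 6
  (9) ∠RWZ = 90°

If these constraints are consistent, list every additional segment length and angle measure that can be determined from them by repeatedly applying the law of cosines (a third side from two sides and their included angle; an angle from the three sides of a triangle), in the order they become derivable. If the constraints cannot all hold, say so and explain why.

The constraints are consistent. Derivable facts, in order:
After 1 step:
- WP ≈ 13.29
- WS = 11
After 2 steps:
- WZ ≈ 14.21
- ∠PWV = 9.18°
- ∠SWV = 60°
- ∠VPW = 35.82°
- ∠VSW = 60°
After 3 steps:
- ZR ≈ 15.43
- ∠SWZ = 39.29°
- ∠SZW = 50.71°
After 4 steps:
- ∠RZW = 22.89°
- ∠WRZ = 67.11°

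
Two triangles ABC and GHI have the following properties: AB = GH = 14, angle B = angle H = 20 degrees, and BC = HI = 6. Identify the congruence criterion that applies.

The given information matches SAS: Two pairs of corresponding sides and the included angle are equal (Side-Angle-Side).

SAS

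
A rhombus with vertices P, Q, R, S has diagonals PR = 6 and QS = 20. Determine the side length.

The diagonals of a rhombus bisect each other at right angles.
Half-diagonals: 6/2 = 3 and 20/2 = 10
side = sqrt(3^2 + 10^2)
side = sqrt(9 + 100)
side = sqrt(109)

sqrt(109)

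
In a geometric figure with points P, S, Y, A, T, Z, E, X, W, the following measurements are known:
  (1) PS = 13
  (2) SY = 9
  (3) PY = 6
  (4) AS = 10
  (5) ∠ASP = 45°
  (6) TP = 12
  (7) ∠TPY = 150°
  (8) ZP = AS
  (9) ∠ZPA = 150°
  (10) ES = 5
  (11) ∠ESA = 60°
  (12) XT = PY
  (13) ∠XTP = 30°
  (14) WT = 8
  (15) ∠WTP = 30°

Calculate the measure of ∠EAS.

Step 1: By the law of cosines on triangle ASE: AE² = 10² + 5² − 2·10·5·cos(60°) = 75, so AE = 5·√3.
Step 2: By the inverse law of cosines on triangle EAS: cos(∠EAS) = ((5·√3)² + 10² − 5²) / (2·5·√3·10) = 150/173.21 = 0.866, so ∠EAS = 30°.

Therefore, the measure of angle ∠EAS = 30°.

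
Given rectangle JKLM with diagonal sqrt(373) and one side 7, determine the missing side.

The diagonal of a rectangle forms a right triangle with the two sides.
Rearranging the Pythagorean theorem: missing side = sqrt(d^2 - known^2).
= sqrt(373 - 49) = sqrt(324) = 18.

18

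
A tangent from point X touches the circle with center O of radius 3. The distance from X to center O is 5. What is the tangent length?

Let T be the point of tangency. Then OT ⊥ XT (radius ⊥ tangent).
In right triangle OTX: OX² = OT² + XT²
5² = 3² + XT²
XT² = 16, XT = 4

4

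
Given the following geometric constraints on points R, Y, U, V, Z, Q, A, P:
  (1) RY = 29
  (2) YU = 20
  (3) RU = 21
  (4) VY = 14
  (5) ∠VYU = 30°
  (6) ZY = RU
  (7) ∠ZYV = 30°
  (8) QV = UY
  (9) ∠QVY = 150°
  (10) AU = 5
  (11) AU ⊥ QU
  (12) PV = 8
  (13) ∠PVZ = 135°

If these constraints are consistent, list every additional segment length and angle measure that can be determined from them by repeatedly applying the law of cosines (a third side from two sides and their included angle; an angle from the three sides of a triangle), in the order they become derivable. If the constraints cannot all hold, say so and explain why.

The constraints are consistent. Derivable facts, in order:
After 1 step:
- UV ≈ 10.54
- VZ ≈ 11.3
- YQ ≈ 32.88
- ∠RUY = 90°
- ∠RYU = 46.4°
- ∠URY = 43.6°
After 2 steps:
- ZP ≈ 17.88
- ∠QYV = 17.71°
- ∠UVY = 108.37°
- ∠VQY = 12.29°
- ∠VUY = 41.63°
- ∠VZY = 38.26°
- ∠YVZ = 111.74°
After 3 steps:
- ∠PZV = 18.44°
- ∠VPZ = 26.56°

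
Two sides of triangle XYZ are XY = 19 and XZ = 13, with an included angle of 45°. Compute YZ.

When two sides and the included angle are known, the law of cosines gives the third side.
c^2 = a^2 + b^2 - 2ab cos(C) generalizes the Pythagorean theorem to non-right triangles.
Here: YZ^2 = 361 + 169 - 494*(sqrt(2)/2) = 530 - 247*sqrt(2)
YZ = sqrt(530 - 247*sqrt(2))

sqrt(530 - 247*sqrt(2))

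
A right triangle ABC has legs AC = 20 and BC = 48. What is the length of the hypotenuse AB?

AB = sqrt(20^2 + 48^2) = sqrt(2704) = 52

52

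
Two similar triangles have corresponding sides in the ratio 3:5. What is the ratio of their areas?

The ratio of areas of similar triangles equals the square of the side ratio.
Side ratio = 3:5
Area ratio = (3/5)^2 = 9/25 = 9:25

9:25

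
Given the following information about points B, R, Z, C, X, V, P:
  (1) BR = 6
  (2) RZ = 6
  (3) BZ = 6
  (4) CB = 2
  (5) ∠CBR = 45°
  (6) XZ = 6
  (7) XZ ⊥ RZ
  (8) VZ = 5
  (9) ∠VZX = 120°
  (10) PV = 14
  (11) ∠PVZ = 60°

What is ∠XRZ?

Step 1: By the law of cosines on triangle RZX: RX² = 6² + 6² − 2·6·6·cos(90°) = 72, so RX = 6·√2.
Step 2: By the inverse law of cosines on triangle XRZ: cos(∠XRZ) = ((6·√2)² + 6² − 6²) / (2·6·√2·6) = 72/101.82 = 0.7071, so ∠XRZ = 45°.

Therefore, the measure of angle ∠XRZ = 45°.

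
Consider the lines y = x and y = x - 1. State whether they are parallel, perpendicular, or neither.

Slope of line 1: m1 = 1
Slope of line 2: m2 = 1
Two lines are parallel if and only if they have equal slopes (or both are vertical).
Here m1 = m2 = 1, confirming the lines are parallel.

Parallel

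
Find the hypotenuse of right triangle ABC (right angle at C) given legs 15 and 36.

AB = sqrt(15^2 + 36^2) = sqrt(1521) = 39

39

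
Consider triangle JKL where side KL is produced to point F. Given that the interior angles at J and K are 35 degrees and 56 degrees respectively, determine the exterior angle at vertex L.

By the exterior angle theorem, an exterior angle of a triangle equals the sum of the two remote interior angles.
Exterior angle = angle J + angle K
Exterior angle = 35 + 56 = 91 degrees

91 degrees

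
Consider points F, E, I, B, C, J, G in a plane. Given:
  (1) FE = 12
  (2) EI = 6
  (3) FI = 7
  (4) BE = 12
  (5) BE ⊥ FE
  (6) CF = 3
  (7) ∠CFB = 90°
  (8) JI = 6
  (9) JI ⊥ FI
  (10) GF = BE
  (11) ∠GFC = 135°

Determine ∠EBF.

Step 1: By the law of cosines on triangle BEF: BF² = 12² + 12² − 2·12·12·cos(90°) = 288, so BF = 12·√2.
Step 2: By the inverse law of cosines on triangle EBF: cos(∠EBF) = (12² + (12·√2)² − 12²) / (2·12·12·√2) = 288/407.29 = 0.7071, so ∠EBF = 45°.

Therefore, the measure of angle ∠EBF = 45°.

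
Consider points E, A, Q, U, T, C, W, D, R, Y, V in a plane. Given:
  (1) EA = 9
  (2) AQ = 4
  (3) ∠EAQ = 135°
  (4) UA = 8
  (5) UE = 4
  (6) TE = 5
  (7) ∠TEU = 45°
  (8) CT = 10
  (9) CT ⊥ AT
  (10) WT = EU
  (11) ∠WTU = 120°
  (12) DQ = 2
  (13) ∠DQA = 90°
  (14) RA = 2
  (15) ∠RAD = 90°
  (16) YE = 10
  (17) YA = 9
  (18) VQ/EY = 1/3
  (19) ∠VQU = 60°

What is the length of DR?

Step 1: By the law of cosines on triangle DQA: DA² = 2² + 4² − 2·2·4·cos(90°) = 20, so DA = 2·√5.
Step 2: By the law of cosines on triangle DAR: DR² = (2·√5)² + 2² − 2·2·√5·2·cos(90°) = 24, so DR = 2·√6.

Therefore, the length of DR = 2·√6.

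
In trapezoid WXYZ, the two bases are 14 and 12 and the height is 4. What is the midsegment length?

The midsegment (median) of a trapezoid connects the midpoints of the non-parallel sides.
Its length is the average of the two bases: (14 + 12) / 2 = 13.

13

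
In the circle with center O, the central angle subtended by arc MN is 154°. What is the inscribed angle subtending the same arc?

By the inscribed angle theorem, the inscribed angle is half the central angle.
Inscribed angle = 154° / 2 = 77°

77°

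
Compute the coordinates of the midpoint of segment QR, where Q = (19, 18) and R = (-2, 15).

M = ((x₁ + x₂)/2, (y₁ + y₂)/2)
= ((19 + -2)/2, (18 + 15)/2)
= (17/2, 33/2) = (17/2, 33/2)

(17/2, 33/2)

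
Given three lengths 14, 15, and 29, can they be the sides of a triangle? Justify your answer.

No.
The triangle inequality is violated: 14 + 15 = 29 ≤ 29.
These lengths cannot form a triangle.

No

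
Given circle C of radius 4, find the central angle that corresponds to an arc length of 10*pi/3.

θ = 360 × 10*pi/3 / (2π × 4) = 150° (rearranging arc length formula).

150°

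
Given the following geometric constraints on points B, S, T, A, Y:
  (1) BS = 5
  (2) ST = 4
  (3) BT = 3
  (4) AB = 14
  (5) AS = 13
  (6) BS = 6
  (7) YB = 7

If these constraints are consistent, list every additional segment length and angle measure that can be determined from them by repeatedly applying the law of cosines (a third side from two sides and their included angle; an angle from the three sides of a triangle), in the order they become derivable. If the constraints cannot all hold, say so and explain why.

These constraints are not satisfiable: (1) BS = 5 and (6) BS = 6 assign two different lengths to the same segment. No planar figure meets all of them, so nothing further can be derived.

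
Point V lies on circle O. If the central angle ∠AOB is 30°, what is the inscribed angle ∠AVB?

By the inscribed angle theorem, the inscribed angle is half the central angle.
Inscribed angle = 30° / 2 = 15°

15°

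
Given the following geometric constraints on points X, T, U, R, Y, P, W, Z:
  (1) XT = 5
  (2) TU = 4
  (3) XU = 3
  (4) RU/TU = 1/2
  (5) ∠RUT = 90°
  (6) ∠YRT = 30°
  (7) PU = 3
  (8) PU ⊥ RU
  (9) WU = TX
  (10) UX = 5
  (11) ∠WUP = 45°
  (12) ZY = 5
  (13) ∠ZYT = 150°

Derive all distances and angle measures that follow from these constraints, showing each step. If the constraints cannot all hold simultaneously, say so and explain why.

These constraints are not satisfiable: (3) XU = 3 and (10) UX = 5 assign two different lengths to the same segment. No planar figure meets all of them, so nothing further can be derived.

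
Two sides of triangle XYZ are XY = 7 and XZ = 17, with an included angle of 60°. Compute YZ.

When two sides and the included angle are known, the law of cosines gives the third side.
c^2 = a^2 + b^2 - 2ab cos(C) generalizes the Pythagorean theorem to non-right triangles.
Here: YZ^2 = 49 + 289 - 238*(1/2) = 219
YZ = sqrt(219)

sqrt(219)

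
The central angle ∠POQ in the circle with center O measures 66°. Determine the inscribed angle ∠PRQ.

By the inscribed angle theorem, the inscribed angle is half the central angle.
Inscribed angle = 66° / 2 = 33°

33°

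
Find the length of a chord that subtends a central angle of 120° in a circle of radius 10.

Chord = 2(10) sin(60°) = 10*sqrt(3)

10*sqrt(3)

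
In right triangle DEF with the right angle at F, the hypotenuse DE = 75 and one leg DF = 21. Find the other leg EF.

Rearranging the Pythagorean theorem to solve for the unknown leg:
leg^2 = hypotenuse^2 - known_leg^2 = 5625 - 441 = 5184
leg = sqrt(5184) = 72.

72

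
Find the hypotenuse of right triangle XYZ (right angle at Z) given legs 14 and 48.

XY = sqrt(14^2 + 48^2) = sqrt(2500) = 50

50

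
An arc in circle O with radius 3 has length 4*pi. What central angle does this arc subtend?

θ = 360 × 4*pi / (2π × 3) = 240° (rearranging arc length formula).

240°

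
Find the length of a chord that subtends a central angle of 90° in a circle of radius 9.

Drop a perpendicular from the center to the chord, bisecting both the chord and the central angle.
Each half-chord = r sin(θ/2) = 9 sin(45°).
The full chord = 2 × 9 × sin(45°) = 9*sqrt(2).

9*sqrt(2)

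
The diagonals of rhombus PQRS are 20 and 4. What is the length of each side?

Half-diagonals are 10 and 2. side = sqrt(10^2 + 2^2) = sqrt(104) = 2*sqrt(26)

2*sqrt(26)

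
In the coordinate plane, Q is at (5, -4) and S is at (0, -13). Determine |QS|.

d = sqrt((-5)^2 + (-9)^2) = sqrt(106)

sqrt(106)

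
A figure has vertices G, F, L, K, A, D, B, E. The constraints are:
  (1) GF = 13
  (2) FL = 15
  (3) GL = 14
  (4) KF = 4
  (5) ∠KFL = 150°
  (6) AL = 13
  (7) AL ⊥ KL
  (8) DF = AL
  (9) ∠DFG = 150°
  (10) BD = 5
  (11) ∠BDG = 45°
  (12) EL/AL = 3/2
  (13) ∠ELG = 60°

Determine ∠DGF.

From the given relations: DF = AL = 13.
Step 1: By the law of cosines on triangle GFD: GD² = 13² + 13² − 2·13·13·cos(150°) = 630.72, so GD ≈ 25.11.
Step 2: By the inverse law of cosines on triangle DGF: cos(∠DGF) = (25.11² + 13² − 13²) / (2·25.11·13) = 630.72/652.97 = 0.9659, so ∠DGF = 15°.

Therefore, the measure of angle ∠DGF = 15°.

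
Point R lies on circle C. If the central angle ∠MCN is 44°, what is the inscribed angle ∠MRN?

Inscribed angle = 44° / 2 = 22° (inscribed angle theorem).

22°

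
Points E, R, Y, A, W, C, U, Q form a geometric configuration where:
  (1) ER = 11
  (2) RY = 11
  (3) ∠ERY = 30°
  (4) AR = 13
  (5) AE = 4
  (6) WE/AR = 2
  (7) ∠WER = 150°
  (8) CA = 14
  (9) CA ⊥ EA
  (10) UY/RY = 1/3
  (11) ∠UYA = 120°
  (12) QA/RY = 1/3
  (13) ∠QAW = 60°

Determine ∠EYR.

Step 1: By the law of cosines on triangle YRE: YE² = 11² + 11² − 2·11·11·cos(30°) = 32.42, so YE ≈ 5.69.
Step 2: By the inverse law of cosines on triangle EYR: cos(∠EYR) = (5.69² + 11² − 11²) / (2·5.69·11) = 32.42/125.27 = 0.2588, so ∠EYR = 75°.

Therefore, the measure of angle ∠EYR = 75°.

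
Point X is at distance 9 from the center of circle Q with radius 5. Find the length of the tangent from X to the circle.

tangent = √(d² - r²) = √(9² - 5²) = √(81 - 25) = √56 = 2*sqrt(14)

2*sqrt(14)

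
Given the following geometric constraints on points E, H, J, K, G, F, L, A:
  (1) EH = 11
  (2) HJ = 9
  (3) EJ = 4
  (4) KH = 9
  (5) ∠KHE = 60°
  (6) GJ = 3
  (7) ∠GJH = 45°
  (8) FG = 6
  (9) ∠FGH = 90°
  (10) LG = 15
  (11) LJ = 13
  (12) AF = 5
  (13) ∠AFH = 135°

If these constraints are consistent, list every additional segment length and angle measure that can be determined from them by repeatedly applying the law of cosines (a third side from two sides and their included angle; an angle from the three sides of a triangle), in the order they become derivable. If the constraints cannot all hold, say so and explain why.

The constraints are consistent. Derivable facts, in order:
After 1 step:
- EK = √103
- HG ≈ 7.2
- ∠EHJ = 20.05°
- ∠EJH = 109.47°
- ∠GJL = 127.05°
- ∠GLJ = 9.18°
- ∠HEJ = 50.48°
- ∠JGL = 43.76°
After 2 steps:
- HF ≈ 9.37
- ∠EKH = 69.83°
- ∠GHJ = 17.14°
- ∠HEK = 50.17°
- ∠HGJ = 117.86°
After 3 steps:
- HA ≈ 13.38
- ∠FHG = 39.81°
- ∠GFH = 50.19°
After 4 steps:
- ∠AHF = 15.32°
- ∠FAH = 29.68°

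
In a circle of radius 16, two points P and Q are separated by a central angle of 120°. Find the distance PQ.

Drop a perpendicular from the center to the chord, bisecting both the chord and the central angle.
Each half-chord = r sin(θ/2) = 16 sin(60°).
The full chord = 2 × 16 × sin(60°) = 16*sqrt(3).

16*sqrt(3)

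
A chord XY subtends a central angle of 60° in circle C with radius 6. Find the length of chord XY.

Chord length = 2r sin(θ/2)
= 2 × 6 × sin(60°/2)
= 2 × 6 × sin(30°)
= 6

6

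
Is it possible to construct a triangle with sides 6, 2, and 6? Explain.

Sort the sides: 2, 6, 6.
It suffices to check that the sum of the two smallest exceeds the largest:
2 + 6 = 8 > 6. ✓
Yes, a valid triangle can be formed.

Yes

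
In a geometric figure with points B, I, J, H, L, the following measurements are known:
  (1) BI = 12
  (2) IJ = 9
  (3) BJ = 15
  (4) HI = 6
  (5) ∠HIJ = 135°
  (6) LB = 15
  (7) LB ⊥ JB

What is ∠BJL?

Step 1: By the law of cosines on triangle JBL: JL² = 15² + 15² − 2·15·15·cos(90°) = 450, so JL = 15·√2.
Step 2: By the inverse law of cosines on triangle BJL: cos(∠BJL) = (15² + (15·√2)² − 15²) / (2·15·15·√2) = 450/636.4 = 0.7071, so ∠BJL = 45°.

Therefore, the measure of angle ∠BJL = 45°.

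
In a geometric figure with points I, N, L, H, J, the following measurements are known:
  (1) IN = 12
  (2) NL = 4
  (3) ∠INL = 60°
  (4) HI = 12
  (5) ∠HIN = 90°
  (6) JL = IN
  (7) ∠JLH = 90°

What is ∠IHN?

Step 1: By the law of cosines on triangle HIN: HN² = 12² + 12² − 2·12·12·cos(90°) = 288, so HN = 12·√2.
Step 2: By the inverse law of cosines on triangle IHN: cos(∠IHN) = (12² + (12·√2)² − 12²) / (2·12·12·√2) = 288/407.29 = 0.7071, so ∠IHN = 45°.

Therefore, the measure of angle ∠IHN = 45°.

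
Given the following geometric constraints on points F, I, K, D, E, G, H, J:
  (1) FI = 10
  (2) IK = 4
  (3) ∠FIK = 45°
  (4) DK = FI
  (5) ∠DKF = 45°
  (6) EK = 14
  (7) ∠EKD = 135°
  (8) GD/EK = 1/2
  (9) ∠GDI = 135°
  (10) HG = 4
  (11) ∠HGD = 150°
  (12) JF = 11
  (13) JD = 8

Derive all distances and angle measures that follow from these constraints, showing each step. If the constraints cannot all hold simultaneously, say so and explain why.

The constraints are consistent.

From the given relations:
  DK = FI = 10
  GD = 1/2·EK = 1/2·14 = 7

Step 1: From FI = 10, IK = 4, and ∠FIK = 45°, by the law of cosines:
  FK² = FI² + IK² - 2·FI·IK·cos(45°) = 100 + 16 - 56.57 = 59.43
  FK ≈ 7.71

Step 2: From DK = 10, KE = 14, and ∠DKE = 135°, by the law of cosines:
  DE² = DK² + KE² - 2·DK·KE·cos(135°) = 100 + 196 + 198 = 494
  DE ≈ 22.23

Step 3: From DG = 7, GH = 4, and ∠DGH = 150°, by the law of cosines:
  DH² = DG² + GH² - 2·DG·GH·cos(150°) = 49 + 16 + 48.5 = 113.5
  DH ≈ 10.65

Step 4: From FK = 7.71, KD = 10, and ∠FKD = 45°, by the law of cosines:
  FD² = FK² + KD² - 2·FK·KD·cos(45°) = 59.43 + 100 - 109 = 50.41
  FD ≈ 7.1

Step 5: From FI = 10, FK = 7.71, IK = 4, by the inverse law of cosines:
  cos(∠IFK) = (FI² + FK² - IK²) / (2·FI·FK)
  ∠IFK = 21.52°

Step 6: From KF = 7.71, KI = 4, FI = 10, by the inverse law of cosines:
  cos(∠FKI) = (KF² + KI² - FI²) / (2·KF·KI)
  ∠FKI = 113.48°

Step 7: From DE = 22.23, DK = 10, EK = 14, by the inverse law of cosines:
  cos(∠EDK) = (DE² + DK² - EK²) / (2·DE·DK)
  ∠EDK = 26.45°

Step 8: From DG = 7, DH = 10.65, GH = 4, by the inverse law of cosines:
  cos(∠GDH) = (DG² + DH² - GH²) / (2·DG·DH)
  ∠GDH = 10.82°

Step 9: From ED = 22.23, EK = 14, DK = 10, by the inverse law of cosines:
  cos(∠DEK) = (ED² + EK² - DK²) / (2·ED·EK)
  ∠DEK = 18.55°

Step 10: From HD = 10.65, HG = 4, DG = 7, by the inverse law of cosines:
  cos(∠DHG) = (HD² + HG² - DG²) / (2·HD·HG)
  ∠DHG = 19.18°

Step 11: From FD = 7.1, FJ = 11, DJ = 8, by the inverse law of cosines:
  cos(∠DFJ) = (FD² + FJ² - DJ²) / (2·FD·FJ)
  ∠DFJ = 46.56°

Step 12: From FD = 7.1, FK = 7.71, DK = 10, by the inverse law of cosines:
  cos(∠DFK) = (FD² + FK² - DK²) / (2·FD·FK)
  ∠DFK = 84.84°

Step 13: From DF = 7.1, DJ = 8, FJ = 11, by the inverse law of cosines:
  cos(∠FDJ) = (DF² + DJ² - FJ²) / (2·DF·DJ)
  ∠FDJ = 93.33°

Step 14: From DF = 7.1, DK = 10, FK = 7.71, by the inverse law of cosines:
  cos(∠FDK) = (DF² + DK² - FK²) / (2·DF·DK)
  ∠FDK = 50.16°

Step 15: From JD = 8, JF = 11, DF = 7.1, by the inverse law of cosines:
  cos(∠DJF) = (JD² + JF² - DF²) / (2·JD·JF)
  ∠DJF = 40.12°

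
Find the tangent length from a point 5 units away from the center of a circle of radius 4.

tangent = √(d² - r²) = √(5² - 4²) = √(25 - 16) = √9 = 3

3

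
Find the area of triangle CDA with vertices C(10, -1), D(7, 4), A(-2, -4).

The Shoelace formula computes the area from vertex coordinates by summing cross products.
For vertices (10,-1), (7,4), (-2,-4):
Signed sum = 10*4 - 7*-1 + 7*-4 - -2*4 + -2*-1 - 10*-4
= 47 + -20 + 42 = 69
Area = (1/2)|69| = 69/2.

69/2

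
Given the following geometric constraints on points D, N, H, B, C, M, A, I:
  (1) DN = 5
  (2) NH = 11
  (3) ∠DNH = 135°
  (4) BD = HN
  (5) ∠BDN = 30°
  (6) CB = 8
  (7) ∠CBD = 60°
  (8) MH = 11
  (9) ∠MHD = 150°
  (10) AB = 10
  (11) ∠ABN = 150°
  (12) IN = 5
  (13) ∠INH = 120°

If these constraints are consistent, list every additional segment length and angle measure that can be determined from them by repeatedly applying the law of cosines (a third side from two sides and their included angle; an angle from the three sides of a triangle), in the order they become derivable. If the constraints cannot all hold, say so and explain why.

The constraints are consistent. Derivable facts, in order:
After 1 step:
- DC = √97
- DH ≈ 14.96
- HI ≈ 14.18
- NB ≈ 7.12
After 2 steps:
- DM ≈ 25.1
- NA ≈ 16.56
- ∠BCD = 75.3°
- ∠BDC = 44.7°
- ∠BND = 129.45°
- ∠DBN = 20.55°
- ∠DHN = 13.67°
- ∠HDN = 31.33°
- ∠HIN = 42.22°
- ∠IHN = 17.78°
After 3 steps:
- ∠ANB = 17.58°
- ∠BAN = 12.42°
- ∠DMH = 17.34°
- ∠HDM = 12.66°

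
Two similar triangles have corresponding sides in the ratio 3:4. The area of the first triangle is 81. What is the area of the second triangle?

Area ratio = (3/4)^2 = 9/16. Area of the second triangle = 81 * 16/9 = 144.

144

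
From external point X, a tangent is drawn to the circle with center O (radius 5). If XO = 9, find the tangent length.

The tangent, radius, and line from the external point to the center form a right triangle.
The right angle is where the tangent meets the radius.
By the Pythagorean theorem: tangent² + 5² = 9²
tangent² = 81 - 25 = 56
tangent = 2*sqrt(14)

2*sqrt(14)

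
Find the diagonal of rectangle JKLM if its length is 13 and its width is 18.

A rectangle's diagonal splits it into two right triangles, with the diagonal as the hypotenuse.
By the Pythagorean theorem, d^2 = 13^2 + 18^2 = 493.
Therefore d = sqrt(493).

sqrt(493)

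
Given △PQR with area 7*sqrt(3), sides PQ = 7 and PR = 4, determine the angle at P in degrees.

sin(C) = 2 * 7*sqrt(3) / (7 * 4) = sqrt(3)/2, so C = arcsin(sqrt(3)/2) = 60°.
Since sin(180° - C) = sin(C), the obtuse angle 120° gives the same area, so C = 60° or C = 120°.

60° or 120°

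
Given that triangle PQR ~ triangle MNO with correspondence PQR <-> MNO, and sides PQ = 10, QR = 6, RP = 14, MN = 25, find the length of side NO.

k = 25/10 = 5/2. NO = 5/2 * 6 = 15.

15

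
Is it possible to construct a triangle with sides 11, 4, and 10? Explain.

Sort the sides: 4, 10, 11.
It suffices to check that the sum of the two smallest exceeds the largest:
4 + 10 = 14 > 11. ✓
Yes, a valid triangle can be formed.

Yes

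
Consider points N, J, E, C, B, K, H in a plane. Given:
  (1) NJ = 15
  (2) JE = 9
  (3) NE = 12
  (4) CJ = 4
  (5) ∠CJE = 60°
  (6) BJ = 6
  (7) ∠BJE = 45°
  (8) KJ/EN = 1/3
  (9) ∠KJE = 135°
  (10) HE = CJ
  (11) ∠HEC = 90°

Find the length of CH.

From the given relations: HE = CJ = 4.
Step 1: By the law of cosines on triangle EJC: EC² = 9² + 4² − 2·9·4·cos(60°) = 61, so EC = √61.
Step 2: By the law of cosines on triangle CEH: CH² = √61² + 4² − 2·√61·4·cos(90°) = 77, so CH = √77.

Therefore, the length of CH = √77.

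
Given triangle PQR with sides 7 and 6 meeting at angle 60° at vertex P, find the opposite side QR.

By the law of cosines: QR^2 = PQ^2 + PR^2 - 2*PQ*PR*cos(P)
QR^2 = 7^2 + 6^2 - 2*7*6*cos(60°)
QR^2 = 49 + 36 - 84*(1/2)
QR^2 = 43
QR = sqrt(43)

sqrt(43)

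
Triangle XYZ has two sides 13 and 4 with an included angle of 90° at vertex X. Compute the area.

When two sides and the included angle are known, the area formula is (1/2)ab sin(C).
The height from one side to the opposite vertex is 4 sin(90°) = 4.
Area = (1/2) * 13 * 4 = 26.

26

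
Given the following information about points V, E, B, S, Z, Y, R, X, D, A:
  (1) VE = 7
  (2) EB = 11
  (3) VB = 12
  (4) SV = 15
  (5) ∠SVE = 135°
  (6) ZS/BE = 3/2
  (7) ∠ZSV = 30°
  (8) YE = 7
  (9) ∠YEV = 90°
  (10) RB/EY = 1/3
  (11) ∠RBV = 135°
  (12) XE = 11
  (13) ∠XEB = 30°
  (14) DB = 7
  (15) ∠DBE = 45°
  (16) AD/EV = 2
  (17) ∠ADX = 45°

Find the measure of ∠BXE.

Step 1: By the law of cosines on triangle XEB: XB² = 11² + 11² − 2·11·11·cos(30°) = 32.42, so XB ≈ 5.69.
Step 2: By the inverse law of cosines on triangle BXE: cos(∠BXE) = (5.69² + 11² − 11²) / (2·5.69·11) = 32.42/125.27 = 0.2588, so ∠BXE = 75°.

Therefore, the measure of angle ∠BXE = 75°.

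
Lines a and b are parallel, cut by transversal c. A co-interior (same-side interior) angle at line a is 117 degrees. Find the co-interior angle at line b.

Co-interior angles sum to 180: 180 - 117 = 63 degrees.

63 degrees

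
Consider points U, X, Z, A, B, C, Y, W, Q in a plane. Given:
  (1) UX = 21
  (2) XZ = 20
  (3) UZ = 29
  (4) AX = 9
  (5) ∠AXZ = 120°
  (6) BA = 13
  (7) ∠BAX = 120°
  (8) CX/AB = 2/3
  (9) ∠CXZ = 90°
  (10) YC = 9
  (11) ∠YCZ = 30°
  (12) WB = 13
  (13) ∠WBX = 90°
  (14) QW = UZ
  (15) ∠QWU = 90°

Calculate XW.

Step 1: By the law of cosines on triangle BAX: BX² = 13² + 9² − 2·13·9·cos(120°) = 367, so BX ≈ 19.16.
Step 2: By the law of cosines on triangle XBW: XW² = 19.16² + 13² − 2·19.16·13·cos(90°) = 536, so XW = 2·√134.

Therefore, the length of XW = 2·√134.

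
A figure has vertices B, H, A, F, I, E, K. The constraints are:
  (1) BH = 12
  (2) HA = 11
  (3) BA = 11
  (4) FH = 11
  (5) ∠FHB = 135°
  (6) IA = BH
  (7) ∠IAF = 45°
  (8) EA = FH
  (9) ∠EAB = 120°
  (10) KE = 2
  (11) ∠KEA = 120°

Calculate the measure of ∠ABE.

From the given relations: EA = FH = 11.
Step 1: By the law of cosines on triangle BAE: BE² = 11² + 11² − 2·11·11·cos(120°) = 363, so BE = 11·√3.
Step 2: By the inverse law of cosines on triangle ABE: cos(∠ABE) = (11² + (11·√3)² − 11²) / (2·11·11·√3) = 363/419.16 = 0.866, so ∠ABE = 30°.

Therefore, the measure of angle ∠ABE = 30°.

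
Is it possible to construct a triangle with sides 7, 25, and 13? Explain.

No.
The triangle inequality is violated: 7 + 13 = 20 ≤ 25.
These lengths cannot form a triangle.

No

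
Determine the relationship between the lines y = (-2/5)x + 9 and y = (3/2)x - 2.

Slope of line 1: m1 = -2/5
Slope of line 2: m2 = 3/2
m1 != m2 (-2/5 != 3/2), so not parallel.
m1 * m2 = (-2/5) * (3/2) = -3/5 != -1, so not perpendicular.
The lines are neither parallel nor perpendicular.

Neither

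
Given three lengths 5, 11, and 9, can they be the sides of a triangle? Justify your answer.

Check all three triangle inequalities:
5 + 11 = 16 > 9 ✓
5 + 9 = 14 > 11 ✓
11 + 9 = 20 > 5 ✓
All conditions hold, so these sides form a valid triangle.

Yes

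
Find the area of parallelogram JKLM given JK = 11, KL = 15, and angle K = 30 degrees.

Area = a * b * sin(theta)
Area = 11 * 15 * sin(30 degrees)
Area = 165 * 1/2
Area = 165/2

165/2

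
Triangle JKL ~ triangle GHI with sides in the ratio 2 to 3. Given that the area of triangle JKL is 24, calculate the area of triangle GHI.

Area ratio = (2/3)^2 = 4/9. Area of GHI = 24 * 9/4 = 54.

54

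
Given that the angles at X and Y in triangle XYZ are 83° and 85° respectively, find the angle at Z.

Let angle Z = x. Then 83 + 85 + x = 180.
x = 180 - 168 = 12 degrees.

12 degrees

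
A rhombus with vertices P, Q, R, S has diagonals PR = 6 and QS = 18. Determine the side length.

Half-diagonals are 3 and 9. side = sqrt(3^2 + 9^2) = sqrt(90) = 3*sqrt(10)

3*sqrt(10)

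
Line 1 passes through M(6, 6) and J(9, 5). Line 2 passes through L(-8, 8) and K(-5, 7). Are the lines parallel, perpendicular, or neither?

Slope of line 1: m1 = (5 - 6)/(9 - 6) = -1/3 = -1/3
Slope of line 2: m2 = (7 - 8)/(-5 - -8) = -1/3 = -1/3
m1 = m2, so the lines are parallel.

Parallel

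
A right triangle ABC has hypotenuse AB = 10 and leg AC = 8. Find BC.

Rearranging the Pythagorean theorem to solve for the unknown leg:
leg^2 = hypotenuse^2 - known_leg^2 = 100 - 64 = 36
leg = sqrt(36) = 6.

6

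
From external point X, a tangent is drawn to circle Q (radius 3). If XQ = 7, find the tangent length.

tangent = √(d² - r²) = √(7² - 3²) = √(49 - 9) = √40 = 2*sqrt(10)

2*sqrt(10)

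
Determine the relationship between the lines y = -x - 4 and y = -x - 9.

Slope of line 1: m1 = -1
Slope of line 2: m2 = -1
Since m1 = m2 = -1, the lines are parallel.

Parallel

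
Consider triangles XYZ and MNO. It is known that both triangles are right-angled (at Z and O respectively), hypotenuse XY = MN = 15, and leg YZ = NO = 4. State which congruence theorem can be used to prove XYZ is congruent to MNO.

The given information matches HL: The hypotenuse and one leg of two right triangles are equal (Hypotenuse-Leg).

HL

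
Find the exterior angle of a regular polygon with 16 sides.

Each exterior angle of a regular n-gon is 360 / n.
For n = 16: 360 / 16 = 45/2 degrees.

45/2 degrees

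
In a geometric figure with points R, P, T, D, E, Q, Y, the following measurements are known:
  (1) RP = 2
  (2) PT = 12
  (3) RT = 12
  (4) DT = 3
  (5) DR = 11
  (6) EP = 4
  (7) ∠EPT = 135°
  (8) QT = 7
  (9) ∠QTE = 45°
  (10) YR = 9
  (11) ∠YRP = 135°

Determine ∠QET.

Step 1: By the law of cosines on triangle EPT: ET² = 4² + 12² − 2·4·12·cos(135°) = 227.88, so ET ≈ 15.1.
Step 2: By the law of cosines on triangle ETQ: EQ² = 15.1² + 7² − 2·15.1·7·cos(45°) = 127.44, so EQ ≈ 11.29.
Step 3: By the inverse law of cosines on triangle QET: cos(∠QET) = (11.29² + 15.1² − 7²) / (2·11.29·15.1) = 306.32/340.83 = 0.8988, so ∠QET = 26.01°.

Therefore, the measure of angle ∠QET = 26.01°.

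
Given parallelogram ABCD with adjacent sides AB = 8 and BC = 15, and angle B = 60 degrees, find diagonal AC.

Law of cosines: d^2 = 8^2 + 15^2 - 2(8)(15)cos(60°) = 169, so d = 13.

13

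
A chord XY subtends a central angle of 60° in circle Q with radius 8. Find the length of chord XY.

Drop a perpendicular from the center to the chord, bisecting both the chord and the central angle.
Each half-chord = r sin(θ/2) = 8 sin(30°).
The full chord = 2 × 8 × sin(30°) = 8.

8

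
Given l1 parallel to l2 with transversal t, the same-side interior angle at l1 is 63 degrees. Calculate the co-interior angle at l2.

Co-interior angles sum to 180: 180 - 63 = 117 degrees.

117 degrees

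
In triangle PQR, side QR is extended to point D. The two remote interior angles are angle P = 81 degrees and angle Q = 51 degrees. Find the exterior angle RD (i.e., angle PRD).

The interior angle at R is 180 - 81 - 51 = 48 degrees.
The exterior angle and interior angle at R are supplementary:
Exterior angle = 180 - 48 = 132 degrees.

132 degrees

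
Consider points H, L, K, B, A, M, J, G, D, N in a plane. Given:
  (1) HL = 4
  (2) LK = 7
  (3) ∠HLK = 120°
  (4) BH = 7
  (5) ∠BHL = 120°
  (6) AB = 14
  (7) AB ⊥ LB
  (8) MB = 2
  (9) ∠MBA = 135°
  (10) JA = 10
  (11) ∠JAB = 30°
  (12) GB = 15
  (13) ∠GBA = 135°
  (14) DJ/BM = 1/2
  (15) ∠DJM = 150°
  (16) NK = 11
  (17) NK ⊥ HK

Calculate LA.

Step 1: By the law of cosines on triangle LHB: LB² = 4² + 7² − 2·4·7·cos(120°) = 93, so LB = √93.
Step 2: By the law of cosines on triangle LBA: LA² = √93² + 14² − 2·√93·14·cos(90°) = 289, so LA = 17.

Therefore, the length of LA = 17.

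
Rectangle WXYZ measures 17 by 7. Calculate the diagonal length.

A rectangle's diagonal splits it into two right triangles, with the diagonal as the hypotenuse.
By the Pythagorean theorem, d^2 = 17^2 + 7^2 = 338.
Therefore d = sqrt(338) = 13*sqrt(2).

13*sqrt(2)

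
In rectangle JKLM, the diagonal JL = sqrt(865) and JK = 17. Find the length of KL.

b = sqrt(d^2 - a^2) = sqrt(865 - 289) = sqrt(576) = 24

24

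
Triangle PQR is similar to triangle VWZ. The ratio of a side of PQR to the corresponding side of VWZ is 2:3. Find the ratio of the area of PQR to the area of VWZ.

Area scales with the square of linear dimensions. If every length is multiplied by 2/3, then the area is multiplied by (2/3)^2 = 4/9.
The area ratio is 4:9.

4:9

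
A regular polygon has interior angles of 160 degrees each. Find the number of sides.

Each interior angle of a regular n-gon is (n - 2) * 180 / n.
Setting this equal to 160:
(n - 2) * 180 / n = 160
Each exterior angle = 180 - 160 = 20 degrees.
Since exterior angles sum to 360: n = 360 / 20 = 18.

18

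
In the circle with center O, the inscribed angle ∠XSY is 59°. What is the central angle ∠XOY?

By the inscribed angle theorem, the central angle is twice the inscribed angle.
Central angle = 2 × 59° = 118°

118°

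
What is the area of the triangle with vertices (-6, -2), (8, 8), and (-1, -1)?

Shoelace: Area = (1/2)|-6(8--1) + 8(-1--2) + -1(-2-8)| = (1/2)(36) = 18

18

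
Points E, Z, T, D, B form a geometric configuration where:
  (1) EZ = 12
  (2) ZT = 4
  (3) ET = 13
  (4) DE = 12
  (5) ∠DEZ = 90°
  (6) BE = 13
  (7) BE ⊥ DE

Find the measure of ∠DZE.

Step 1: By the law of cosines on triangle ZED: ZD² = 12² + 12² − 2·12·12·cos(90°) = 288, so ZD = 12·√2.
Step 2: By the inverse law of cosines on triangle DZE: cos(∠DZE) = ((12·√2)² + 12² − 12²) / (2·12·√2·12) = 288/407.29 = 0.7071, so ∠DZE = 45°.

Therefore, the measure of angle ∠DZE = 45°.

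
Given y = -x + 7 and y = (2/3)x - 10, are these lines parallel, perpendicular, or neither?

Slope of line 1: m1 = -1
Slope of line 2: m2 = 2/3
For parallel lines we need equal slopes: -1 != 2/3.
For perpendicular lines we need m1*m2 = -1: (-1)(2/3) = -2/3 != -1.
Since neither condition holds, the lines are neither parallel nor perpendicular.

Neither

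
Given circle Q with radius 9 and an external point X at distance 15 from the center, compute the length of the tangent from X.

tangent = √(d² - r²) = √(15² - 9²) = √(225 - 81) = √144 = 12

12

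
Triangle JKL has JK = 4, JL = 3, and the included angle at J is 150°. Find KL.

Law of cosines: KL^2 = 4^2 + 3^2 - 2(4)(3)cos(150°) = 12*sqrt(3) + 25, so KL = sqrt(12*sqrt(3) + 25).

sqrt(12*sqrt(3) + 25)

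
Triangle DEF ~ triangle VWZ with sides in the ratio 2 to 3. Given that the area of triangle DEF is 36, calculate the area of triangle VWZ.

The ratio of areas of similar triangles = (side ratio)^2.
Side ratio = 2:3, so area ratio = 4:9.
Area of VWZ / Area of DEF = 9/4
Area of VWZ = 36 * 9/4 = 81

81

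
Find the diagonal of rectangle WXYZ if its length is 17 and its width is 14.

A rectangle's diagonal splits it into two right triangles, with the diagonal as the hypotenuse.
By the Pythagorean theorem, d^2 = 17^2 + 14^2 = 485.
Therefore d = sqrt(485).

sqrt(485)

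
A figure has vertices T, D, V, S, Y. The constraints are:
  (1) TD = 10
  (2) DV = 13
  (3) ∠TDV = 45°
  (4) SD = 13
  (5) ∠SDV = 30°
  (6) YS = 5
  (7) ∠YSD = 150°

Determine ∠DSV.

Step 1: By the law of cosines on triangle SDV: SV² = 13² + 13² − 2·13·13·cos(30°) = 45.28, so SV ≈ 6.73.
Step 2: By the inverse law of cosines on triangle DSV: cos(∠DSV) = (13² + 6.73² − 13²) / (2·13·6.73) = 45.28/174.96 = 0.2588, so ∠DSV = 75°.

Therefore, the measure of angle ∠DSV = 75°.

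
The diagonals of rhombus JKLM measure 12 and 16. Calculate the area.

The diagonals of a rhombus divide it into four right triangles.
Each triangle has legs 12/ 2 = 6 and 16/2 = 8, so each has area (1/2)*6*8 = 24.
Four such triangles give total area = (d1 * d2) / 2 = 96.

96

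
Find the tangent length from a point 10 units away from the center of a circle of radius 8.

tangent = √(d² - r²) = √(10² - 8²) = √(100 - 64) = √36 = 6

6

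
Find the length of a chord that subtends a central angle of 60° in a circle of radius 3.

Drop a perpendicular from the center to the chord, bisecting both the chord and the central angle.
Each half-chord = r sin(θ/2) = 3 sin(30°).
The full chord = 2 × 3 × sin(30°) = 3.

3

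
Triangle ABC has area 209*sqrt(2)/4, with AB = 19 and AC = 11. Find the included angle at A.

sin(C) = 2 * 209*sqrt(2)/4 / (19 * 11) = sqrt(2)/2, so C = arcsin(sqrt(2)/2) = 45°.
Since sin(180° - C) = sin(C), the obtuse angle 135° gives the same area, so C = 45° or C = 135°.

45° or 135°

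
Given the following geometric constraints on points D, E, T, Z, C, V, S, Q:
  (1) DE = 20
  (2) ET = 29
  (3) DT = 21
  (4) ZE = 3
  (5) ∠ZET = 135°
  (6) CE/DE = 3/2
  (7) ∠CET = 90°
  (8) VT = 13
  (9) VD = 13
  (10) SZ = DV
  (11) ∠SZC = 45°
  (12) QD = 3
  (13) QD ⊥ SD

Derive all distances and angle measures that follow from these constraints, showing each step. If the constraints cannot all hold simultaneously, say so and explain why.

The constraints are consistent.

From the given relations:
  CE = 3/2·DE = 3/2·20 = 30
  SZ = DV = 13

Step 1: From TE = 29, EZ = 3, and ∠TEZ = 135°, by the law of cosines:
  TZ² = TE² + EZ² - 2·TE·EZ·cos(135°) = 841 + 9 + 123 = 973
  TZ ≈ 31.19

Step 2: From TE = 29, EC = 30, and ∠TEC = 90°, by the law of cosines:
  TC² = TE² + EC² - 2·TE·EC·cos(90°) = 841 + 900 - 0 = 1741
  TC ≈ 41.73

Step 3: From DE = 20, DT = 21, ET = 29, by the inverse law of cosines:
  cos(∠EDT) = (DE² + DT² - ET²) / (2·DE·DT)
  ∠EDT = 90°

Step 4: From DT = 21, DV = 13, TV = 13, by the inverse law of cosines:
  cos(∠TDV) = (DT² + DV² - TV²) / (2·DT·DV)
  ∠TDV = 36.13°

Step 5: From ED = 20, ET = 29, DT = 21, by the inverse law of cosines:
  cos(∠DET) = (ED² + ET² - DT²) / (2·ED·ET)
  ∠DET = 46.4°

Step 6: From TD = 21, TE = 29, DE = 20, by the inverse law of cosines:
  cos(∠DTE) = (TD² + TE² - DE²) / (2·TD·TE)
  ∠DTE = 43.6°

Step 7: From TD = 21, TV = 13, DV = 13, by the inverse law of cosines:
  cos(∠DTV) = (TD² + TV² - DV²) / (2·TD·TV)
  ∠DTV = 36.13°

Step 8: From VD = 13, VT = 13, DT = 21, by the inverse law of cosines:
  cos(∠DVT) = (VD² + VT² - DT²) / (2·VD·VT)
  ∠DVT = 107.74°

Step 9: From TC = 41.73, TE = 29, CE = 30, by the inverse law of cosines:
  cos(∠CTE) = (TC² + TE² - CE²) / (2·TC·TE)
  ∠CTE = 45.97°

Step 10: From TE = 29, TZ = 31.19, EZ = 3, by the inverse law of cosines:
  cos(∠ETZ) = (TE² + TZ² - EZ²) / (2·TE·TZ)
  ∠ETZ = 3.9°

Step 11: From ZE = 3, ZT = 31.19, ET = 29, by the inverse law of cosines:
  cos(∠EZT) = (ZE² + ZT² - ET²) / (2·ZE·ZT)
  ∠EZT = 41.1°

Step 12: From CE = 30, CT = 41.73, ET = 29, by the inverse law of cosines:
  cos(∠ECT) = (CE² + CT² - ET²) / (2·CE·CT)
  ∠ECT = 44.03°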